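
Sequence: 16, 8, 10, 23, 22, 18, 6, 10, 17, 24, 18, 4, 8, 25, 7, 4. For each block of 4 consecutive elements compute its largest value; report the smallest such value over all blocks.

[16, 8, 10, 23] → max 23
[8, 10, 23, 22] → max 23
[10, 23, 22, 18] → max 23
[23, 22, 18, 6] → max 23
[22, 18, 6, 10] → max 22
[18, 6, 10, 17] → max 18
[6, 10, 17, 24] → max 24
[10, 17, 24, 18] → max 24
[17, 24, 18, 4] → max 24
[24, 18, 4, 8] → max 24
[18, 4, 8, 25] → max 25
[4, 8, 25, 7] → max 25
[8, 25, 7, 4] → max 25
Smallest of these is 18.

18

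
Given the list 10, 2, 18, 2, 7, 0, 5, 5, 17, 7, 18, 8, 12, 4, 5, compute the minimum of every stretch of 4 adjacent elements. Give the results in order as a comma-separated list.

2, 2, 0, 0, 0, 0, 5, 5, 7, 7, 4, 4

(10, 2, 18, 2) → min 2
(2, 18, 2, 7) → min 2
(18, 2, 7, 0) → min 0
(2, 7, 0, 5) → min 0
(7, 0, 5, 5) → min 0
(0, 5, 5, 17) → min 0
(5, 5, 17, 7) → min 5
(5, 17, 7, 18) → min 5
(17, 7, 18, 8) → min 7
(7, 18, 8, 12) → min 7
(18, 8, 12, 4) → min 4
(8, 12, 4, 5) → min 4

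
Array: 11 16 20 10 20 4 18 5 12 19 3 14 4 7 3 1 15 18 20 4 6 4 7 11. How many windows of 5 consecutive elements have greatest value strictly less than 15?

11 16 20 10 20 → max 20
16 20 10 20 4 → max 20
20 10 20 4 18 → max 20
10 20 4 18 5 → max 20
20 4 18 5 12 → max 20
4 18 5 12 19 → max 19
18 5 12 19 3 → max 19
5 12 19 3 14 → max 19
12 19 3 14 4 → max 19
19 3 14 4 7 → max 19
3 14 4 7 3 → max 14  < 15 ✓
14 4 7 3 1 → max 14  < 15 ✓
4 7 3 1 15 → max 15
7 3 1 15 18 → max 18
3 1 15 18 20 → max 20
1 15 18 20 4 → max 20
15 18 20 4 6 → max 20
18 20 4 6 4 → max 20
20 4 6 4 7 → max 20
4 6 4 7 11 → max 11  < 15 ✓
3 windows satisfy the condition.

3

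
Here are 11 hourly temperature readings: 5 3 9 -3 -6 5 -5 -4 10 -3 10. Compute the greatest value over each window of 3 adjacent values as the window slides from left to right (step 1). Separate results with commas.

9, 9, 9, 5, 5, 5, 10, 10, 10

Sliding a size-3 window across the 11 values:
5 3 9 → max 9
3 9 -3 → max 9
9 -3 -6 → max 9
-3 -6 5 → max 5
-6 5 -5 → max 5
5 -5 -4 → max 5
-5 -4 10 → max 10
-4 10 -3 → max 10
10 -3 10 → max 10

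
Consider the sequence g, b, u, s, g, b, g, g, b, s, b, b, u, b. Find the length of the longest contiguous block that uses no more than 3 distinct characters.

[g] 1 distinct, len 1
[g, b] 2 distinct, len 2
[g, b, u] 3 distinct, len 3
[b, u, s] 3 distinct, len 3
[u, s, g] 3 distinct, len 3
[s, g, b] 3 distinct, len 3
[s, g, b, g] 3 distinct, len 4
[s, g, b, g, g] 3 distinct, len 5
[s, g, b, g, g, b] 3 distinct, len 6
[s, g, b, g, g, b, s] 3 distinct, len 7
[s, g, b, g, g, b, s, b] 3 distinct, len 8
[s, g, b, g, g, b, s, b, b] 3 distinct, len 9
[b, s, b, b, u] 3 distinct, len 5
[b, s, b, b, u, b] 3 distinct, len 6
Longest length with ≤3 distinct: 9.

9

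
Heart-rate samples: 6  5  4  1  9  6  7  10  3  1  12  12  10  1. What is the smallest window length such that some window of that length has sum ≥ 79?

add 6: running sum 6 < 79
add 5: running sum 11 < 79
add 4: running sum 15 < 79
add 1: running sum 16 < 79
add 9: running sum 25 < 79
add 6: running sum 31 < 79
add 7: running sum 38 < 79
add 10: running sum 48 < 79
add 3: running sum 51 < 79
add 1: running sum 52 < 79
add 12: running sum 64 < 79
add 12: running sum 76 < 79
end 12: [5, 4, 1, 9, 6, 7, 10, 3, 1, 12, 12, 10] sum 80, len 12
end 13: [5, 4, 1, 9, 6, 7, 10, 3, 1, 12, 12, 10, 1] sum 81, len 13
Shortest qualifying length: 12.

12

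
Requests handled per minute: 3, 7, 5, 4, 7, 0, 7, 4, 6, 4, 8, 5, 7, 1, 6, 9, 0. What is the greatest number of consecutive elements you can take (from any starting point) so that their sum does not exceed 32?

7

Extend to the right; shrink from the left whenever the sum exceeds 32:
→ 3: sum 3, len 1
→ 7: sum 10, len 2
→ 5: sum 15, len 3
→ 4: sum 19, len 4
→ 7: sum 26, len 5
→ 0: sum 26, len 6
→ 7 (dropped 3): sum 30, len 6
→ 4 (dropped 7): sum 27, len 6
→ 6 (dropped 5): sum 28, len 6
→ 4: sum 32, len 7
→ 8 (dropped 4, 7): sum 29, len 6
→ 5 (dropped 0, 7): sum 27, len 5
→ 7 (dropped 4): sum 30, len 5
→ 1: sum 31, len 6
→ 6 (dropped 6): sum 31, len 6
→ 9 (dropped 4, 8): sum 28, len 5
→ 0: sum 28, len 6
Longest length seen: 7.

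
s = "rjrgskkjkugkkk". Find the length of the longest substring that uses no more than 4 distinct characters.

Extend right; when distinct count exceeds 4, shrink from the left:
[r] 1 distinct, len 1
[r, j] 2 distinct, len 2
[r, j, r] 2 distinct, len 3
[r, j, r, g] 3 distinct, len 4
[r, j, r, g, s] 4 distinct, len 5
[r, g, s, k] 4 distinct, len 4
[r, g, s, k, k] 4 distinct, len 5
[g, s, k, k, j] 4 distinct, len 5
[g, s, k, k, j, k] 4 distinct, len 6
[s, k, k, j, k, u] 4 distinct, len 6
[k, k, j, k, u, g] 4 distinct, len 6
[k, k, j, k, u, g, k] 4 distinct, len 7
[k, k, j, k, u, g, k, k] 4 distinct, len 8
[k, k, j, k, u, g, k, k, k] 4 distinct, len 9
Longest length with ≤4 distinct: 9.

9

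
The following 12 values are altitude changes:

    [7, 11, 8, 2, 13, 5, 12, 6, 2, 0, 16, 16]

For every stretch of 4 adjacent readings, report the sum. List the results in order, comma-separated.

Sliding a size-4 window across the 12 values:
(7, 11, 8, 2) → sum 28
(11, 8, 2, 13) → sum 34
(8, 2, 13, 5) → sum 28
(2, 13, 5, 12) → sum 32
(13, 5, 12, 6) → sum 36
(5, 12, 6, 2) → sum 25
(12, 6, 2, 0) → sum 20
(6, 2, 0, 16) → sum 24
(2, 0, 16, 16) → sum 34

28, 34, 28, 32, 36, 25, 20, 24, 34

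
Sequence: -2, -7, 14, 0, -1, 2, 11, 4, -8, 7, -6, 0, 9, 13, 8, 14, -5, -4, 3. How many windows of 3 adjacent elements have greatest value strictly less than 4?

2

-2 -7 14 → max 14
-7 14 0 → max 14
14 0 -1 → max 14
0 -1 2 → max 2  < 4 ✓
-1 2 11 → max 11
2 11 4 → max 11
11 4 -8 → max 11
4 -8 7 → max 7
-8 7 -6 → max 7
7 -6 0 → max 7
-6 0 9 → max 9
0 9 13 → max 13
9 13 8 → max 13
13 8 14 → max 14
8 14 -5 → max 14
14 -5 -4 → max 14
-5 -4 3 → max 3  < 4 ✓
2 windows satisfy the condition.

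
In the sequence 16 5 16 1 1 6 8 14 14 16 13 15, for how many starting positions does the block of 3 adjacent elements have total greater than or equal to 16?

8

16 5 16 → sum 37  ≥ 16 ✓
5 16 1 → sum 22  ≥ 16 ✓
16 1 1 → sum 18  ≥ 16 ✓
1 1 6 → sum 8
1 6 8 → sum 15
6 8 14 → sum 28  ≥ 16 ✓
8 14 14 → sum 36  ≥ 16 ✓
14 14 16 → sum 44  ≥ 16 ✓
14 16 13 → sum 43  ≥ 16 ✓
16 13 15 → sum 44  ≥ 16 ✓
8 windows satisfy the condition.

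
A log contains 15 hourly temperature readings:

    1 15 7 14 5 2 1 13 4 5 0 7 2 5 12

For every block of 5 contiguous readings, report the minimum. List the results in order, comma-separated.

[1, 15, 7, 14, 5] → min 1
[15, 7, 14, 5, 2] → min 2
[7, 14, 5, 2, 1] → min 1
[14, 5, 2, 1, 13] → min 1
[5, 2, 1, 13, 4] → min 1
[2, 1, 13, 4, 5] → min 1
[1, 13, 4, 5, 0] → min 0
[13, 4, 5, 0, 7] → min 0
[4, 5, 0, 7, 2] → min 0
[5, 0, 7, 2, 5] → min 0
[0, 7, 2, 5, 12] → min 0

1, 2, 1, 1, 1, 1, 0, 0, 0, 0, 0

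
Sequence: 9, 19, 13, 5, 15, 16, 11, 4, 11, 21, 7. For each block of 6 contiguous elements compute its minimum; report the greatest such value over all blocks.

Each size-6 window and its min:
9 19 13 5 15 16 → min 5
19 13 5 15 16 11 → min 5
13 5 15 16 11 4 → min 4
5 15 16 11 4 11 → min 4
15 16 11 4 11 21 → min 4
16 11 4 11 21 7 → min 4
Greatest of these is 5.

5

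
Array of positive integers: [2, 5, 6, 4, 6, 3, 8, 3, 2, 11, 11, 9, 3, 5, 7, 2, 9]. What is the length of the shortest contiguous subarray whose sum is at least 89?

15

add 2: running sum 2 < 89
add 5: running sum 7 < 89
add 6: running sum 13 < 89
add 4: running sum 17 < 89
add 6: running sum 23 < 89
add 3: running sum 26 < 89
add 8: running sum 34 < 89
add 3: running sum 37 < 89
add 2: running sum 39 < 89
add 11: running sum 50 < 89
add 11: running sum 61 < 89
add 9: running sum 70 < 89
add 3: running sum 73 < 89
add 5: running sum 78 < 89
add 7: running sum 85 < 89
add 2: running sum 87 < 89
end 16: [6, 4, 6, 3, 8, 3, 2, 11, 11, 9, 3, 5, 7, 2, 9] sum 89, len 15
Shortest qualifying length: 15.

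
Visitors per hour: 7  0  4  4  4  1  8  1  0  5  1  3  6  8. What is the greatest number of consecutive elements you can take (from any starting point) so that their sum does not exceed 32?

11

[7] sum 7 len 1
[7, 0] sum 7 len 2
[7, 0, 4] sum 11 len 3
[7, 0, 4, 4] sum 15 len 4
[7, 0, 4, 4, 4] sum 19 len 5
[7, 0, 4, 4, 4, 1] sum 20 len 6
[7, 0, 4, 4, 4, 1, 8] sum 28 len 7
[7, 0, 4, 4, 4, 1, 8, 1] sum 29 len 8
[7, 0, 4, 4, 4, 1, 8, 1, 0] sum 29 len 9
[0, 4, 4, 4, 1, 8, 1, 0, 5] sum 27 len 9
[0, 4, 4, 4, 1, 8, 1, 0, 5, 1] sum 28 len 10
[0, 4, 4, 4, 1, 8, 1, 0, 5, 1, 3] sum 31 len 11
[4, 1, 8, 1, 0, 5, 1, 3, 6] sum 29 len 9
[8, 1, 0, 5, 1, 3, 6, 8] sum 32 len 8
Longest length seen: 11.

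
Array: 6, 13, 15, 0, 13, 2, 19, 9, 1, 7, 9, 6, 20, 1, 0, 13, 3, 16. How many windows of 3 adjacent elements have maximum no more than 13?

6 13 15 → max 15
13 15 0 → max 15
15 0 13 → max 15
0 13 2 → max 13  ≤ 13 ✓
13 2 19 → max 19
2 19 9 → max 19
19 9 1 → max 19
9 1 7 → max 9  ≤ 13 ✓
1 7 9 → max 9  ≤ 13 ✓
7 9 6 → max 9  ≤ 13 ✓
9 6 20 → max 20
6 20 1 → max 20
20 1 0 → max 20
1 0 13 → max 13  ≤ 13 ✓
0 13 3 → max 13  ≤ 13 ✓
13 3 16 → max 16
6 windows satisfy the condition.

6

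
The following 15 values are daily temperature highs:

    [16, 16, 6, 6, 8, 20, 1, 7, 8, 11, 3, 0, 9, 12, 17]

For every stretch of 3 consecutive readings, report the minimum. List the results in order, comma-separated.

[16, 16, 6] → min 6
[16, 6, 6] → min 6
[6, 6, 8] → min 6
[6, 8, 20] → min 6
[8, 20, 1] → min 1
[20, 1, 7] → min 1
[1, 7, 8] → min 1
[7, 8, 11] → min 7
[8, 11, 3] → min 3
[11, 3, 0] → min 0
[3, 0, 9] → min 0
[0, 9, 12] → min 0
[9, 12, 17] → min 9

6, 6, 6, 6, 1, 1, 1, 7, 3, 0, 0, 0, 9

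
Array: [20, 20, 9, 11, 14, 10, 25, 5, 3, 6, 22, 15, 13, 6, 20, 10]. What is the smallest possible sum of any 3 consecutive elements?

14

Each size-3 window and its sum:
(20, 20, 9) → sum 49
(20, 9, 11) → sum 40
(9, 11, 14) → sum 34
(11, 14, 10) → sum 35
(14, 10, 25) → sum 49
(10, 25, 5) → sum 40
(25, 5, 3) → sum 33
(5, 3, 6) → sum 14
(3, 6, 22) → sum 31
(6, 22, 15) → sum 43
(22, 15, 13) → sum 50
(15, 13, 6) → sum 34
(13, 6, 20) → sum 39
(6, 20, 10) → sum 36
Smallest of these is 14.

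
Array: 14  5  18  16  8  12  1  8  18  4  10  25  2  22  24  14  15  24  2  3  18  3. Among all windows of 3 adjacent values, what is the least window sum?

21

Each size-3 window and its sum:
[14, 5, 18] → sum 37
[5, 18, 16] → sum 39
[18, 16, 8] → sum 42
[16, 8, 12] → sum 36
[8, 12, 1] → sum 21
[12, 1, 8] → sum 21
[1, 8, 18] → sum 27
[8, 18, 4] → sum 30
[18, 4, 10] → sum 32
[4, 10, 25] → sum 39
[10, 25, 2] → sum 37
[25, 2, 22] → sum 49
[2, 22, 24] → sum 48
[22, 24, 14] → sum 60
[24, 14, 15] → sum 53
[14, 15, 24] → sum 53
[15, 24, 2] → sum 41
[24, 2, 3] → sum 29
[2, 3, 18] → sum 23
[3, 18, 3] → sum 24
Least of these is 21.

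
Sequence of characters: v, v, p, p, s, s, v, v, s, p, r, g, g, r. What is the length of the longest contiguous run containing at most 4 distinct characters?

11

Extend right; when distinct count exceeds 4, shrink from the left:
[v] 1 distinct, len 1
[v, v] 1 distinct, len 2
[v, v, p] 2 distinct, len 3
[v, v, p, p] 2 distinct, len 4
[v, v, p, p, s] 3 distinct, len 5
[v, v, p, p, s, s] 3 distinct, len 6
[v, v, p, p, s, s, v] 3 distinct, len 7
[v, v, p, p, s, s, v, v] 3 distinct, len 8
[v, v, p, p, s, s, v, v, s] 3 distinct, len 9
[v, v, p, p, s, s, v, v, s, p] 3 distinct, len 10
[v, v, p, p, s, s, v, v, s, p, r] 4 distinct, len 11
[s, p, r, g] 4 distinct, len 4
[s, p, r, g, g] 4 distinct, len 5
[s, p, r, g, g, r] 4 distinct, len 6
Longest length with ≤4 distinct: 11.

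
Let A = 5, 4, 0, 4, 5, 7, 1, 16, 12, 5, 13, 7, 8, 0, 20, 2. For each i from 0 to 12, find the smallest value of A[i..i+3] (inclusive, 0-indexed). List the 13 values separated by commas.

0, 0, 0, 1, 1, 1, 1, 5, 5, 5, 0, 0, 0

5 4 0 4 → min 0
4 0 4 5 → min 0
0 4 5 7 → min 0
4 5 7 1 → min 1
5 7 1 16 → min 1
7 1 16 12 → min 1
1 16 12 5 → min 1
16 12 5 13 → min 5
12 5 13 7 → min 5
5 13 7 8 → min 5
13 7 8 0 → min 0
7 8 0 20 → min 0
8 0 20 2 → min 0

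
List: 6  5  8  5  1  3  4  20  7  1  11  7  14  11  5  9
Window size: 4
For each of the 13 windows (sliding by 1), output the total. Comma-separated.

Sliding a size-4 window across the 16 values:
6 5 8 5 → sum 24
5 8 5 1 → sum 19
8 5 1 3 → sum 17
5 1 3 4 → sum 13
1 3 4 20 → sum 28
3 4 20 7 → sum 34
4 20 7 1 → sum 32
20 7 1 11 → sum 39
7 1 11 7 → sum 26
1 11 7 14 → sum 33
11 7 14 11 → sum 43
7 14 11 5 → sum 37
14 11 5 9 → sum 39

24, 19, 17, 13, 28, 34, 32, 39, 26, 33, 43, 37, 39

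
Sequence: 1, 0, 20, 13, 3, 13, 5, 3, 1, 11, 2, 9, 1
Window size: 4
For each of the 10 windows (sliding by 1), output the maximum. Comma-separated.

20, 20, 20, 13, 13, 13, 11, 11, 11, 11

[1, 0, 20, 13] → max 20
[0, 20, 13, 3] → max 20
[20, 13, 3, 13] → max 20
[13, 3, 13, 5] → max 13
[3, 13, 5, 3] → max 13
[13, 5, 3, 1] → max 13
[5, 3, 1, 11] → max 11
[3, 1, 11, 2] → max 11
[1, 11, 2, 9] → max 11
[11, 2, 9, 1] → max 11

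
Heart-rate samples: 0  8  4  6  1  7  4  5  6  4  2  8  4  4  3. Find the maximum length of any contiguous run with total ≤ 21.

5

Extend to the right; shrink from the left whenever the sum exceeds 21:
→ 0: sum 0, len 1
→ 8: sum 8, len 2
→ 4: sum 12, len 3
→ 6: sum 18, len 4
→ 1: sum 19, len 5
→ 7 (dropped 0, 8): sum 18, len 4
→ 4 (dropped 4): sum 18, len 4
→ 5 (dropped 6): sum 17, len 4
→ 6 (dropped 1, 7): sum 15, len 3
→ 4: sum 19, len 4
→ 2: sum 21, len 5
→ 8 (dropped 4, 5): sum 20, len 4
→ 4 (dropped 6): sum 18, len 4
→ 4 (dropped 4): sum 18, len 4
→ 3: sum 21, len 5
Longest length seen: 5.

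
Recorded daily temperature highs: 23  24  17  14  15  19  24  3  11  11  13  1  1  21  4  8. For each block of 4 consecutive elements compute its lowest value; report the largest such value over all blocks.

14

Each size-4 window and its min:
(23, 24, 17, 14) → min 14
(24, 17, 14, 15) → min 14
(17, 14, 15, 19) → min 14
(14, 15, 19, 24) → min 14
(15, 19, 24, 3) → min 3
(19, 24, 3, 11) → min 3
(24, 3, 11, 11) → min 3
(3, 11, 11, 13) → min 3
(11, 11, 13, 1) → min 1
(11, 13, 1, 1) → min 1
(13, 1, 1, 21) → min 1
(1, 1, 21, 4) → min 1
(1, 21, 4, 8) → min 1
Largest of these is 14.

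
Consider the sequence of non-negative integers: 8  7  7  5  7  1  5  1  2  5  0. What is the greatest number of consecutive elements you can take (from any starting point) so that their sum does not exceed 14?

6

Extend to the right; shrink from the left whenever the sum exceeds 14:
add 8: [8] sum 8, len 1
add 7: [7] sum 7, len 1
add 7: [7, 7] sum 14, len 2
add 5: [7, 5] sum 12, len 2
add 7: [5, 7] sum 12, len 2
add 1: [5, 7, 1] sum 13, len 3
add 5: [7, 1, 5] sum 13, len 3
add 1: [7, 1, 5, 1] sum 14, len 4
add 2: [1, 5, 1, 2] sum 9, len 4
add 5: [1, 5, 1, 2, 5] sum 14, len 5
add 0: [1, 5, 1, 2, 5, 0] sum 14, len 6
Longest length seen: 6.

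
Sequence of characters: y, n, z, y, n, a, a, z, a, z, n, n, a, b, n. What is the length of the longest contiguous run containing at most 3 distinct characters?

Extend right; when distinct count exceeds 3, shrink from the left:
add y: window [y] (1 distinct), len 1
add n: window [y, n] (2 distinct), len 2
add z: window [y, n, z] (3 distinct), len 3
add y: window [y, n, z, y] (3 distinct), len 4
add n: window [y, n, z, y, n] (3 distinct), len 5
add a: window [y, n, a] (3 distinct), len 3
add a: window [y, n, a, a] (3 distinct), len 4
add z: window [n, a, a, z] (3 distinct), len 4
add a: window [n, a, a, z, a] (3 distinct), len 5
add z: window [n, a, a, z, a, z] (3 distinct), len 6
add n: window [n, a, a, z, a, z, n] (3 distinct), len 7
add n: window [n, a, a, z, a, z, n, n] (3 distinct), len 8
add a: window [n, a, a, z, a, z, n, n, a] (3 distinct), len 9
add b: window [n, n, a, b] (3 distinct), len 4
add n: window [n, n, a, b, n] (3 distinct), len 5
Longest length with ≤3 distinct: 9.

9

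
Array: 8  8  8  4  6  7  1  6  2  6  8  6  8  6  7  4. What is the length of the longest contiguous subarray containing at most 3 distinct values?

Extend right; when distinct count exceeds 3, shrink from the left:
[8] 1 distinct, len 1
[8, 8] 1 distinct, len 2
[8, 8, 8] 1 distinct, len 3
[8, 8, 8, 4] 2 distinct, len 4
[8, 8, 8, 4, 6] 3 distinct, len 5
[4, 6, 7] 3 distinct, len 3
[6, 7, 1] 3 distinct, len 3
[6, 7, 1, 6] 3 distinct, len 4
[1, 6, 2] 3 distinct, len 3
[1, 6, 2, 6] 3 distinct, len 4
[6, 2, 6, 8] 3 distinct, len 4
[6, 2, 6, 8, 6] 3 distinct, len 5
[6, 2, 6, 8, 6, 8] 3 distinct, len 6
[6, 2, 6, 8, 6, 8, 6] 3 distinct, len 7
[6, 8, 6, 8, 6, 7] 3 distinct, len 6
[6, 7, 4] 3 distinct, len 3
Longest length with ≤3 distinct: 7.

7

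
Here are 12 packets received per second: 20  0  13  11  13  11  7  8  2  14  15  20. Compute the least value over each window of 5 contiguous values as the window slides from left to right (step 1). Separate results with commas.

0, 0, 7, 7, 2, 2, 2, 2

Sliding a size-5 window across the 12 values:
(20, 0, 13, 11, 13) → min 0
(0, 13, 11, 13, 11) → min 0
(13, 11, 13, 11, 7) → min 7
(11, 13, 11, 7, 8) → min 7
(13, 11, 7, 8, 2) → min 2
(11, 7, 8, 2, 14) → min 2
(7, 8, 2, 14, 15) → min 2
(8, 2, 14, 15, 20) → min 2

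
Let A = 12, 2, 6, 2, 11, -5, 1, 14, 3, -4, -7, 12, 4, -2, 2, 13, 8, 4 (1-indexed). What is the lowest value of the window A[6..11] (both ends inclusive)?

Elements at indices 6..11: -5, 1, 14, 3, -4, -7
min(-5, 1, 14, 3, -4, -7) = -7

-7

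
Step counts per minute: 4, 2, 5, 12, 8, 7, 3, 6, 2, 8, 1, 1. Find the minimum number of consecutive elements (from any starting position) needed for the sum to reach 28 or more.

add 4: running sum 4 < 28
add 2: running sum 6 < 28
add 5: running sum 11 < 28
add 12: running sum 23 < 28
add 8: shortest ending here [4, 2, 5, 12, 8] sum 31, len 5
add 7: shortest ending here [5, 12, 8, 7] sum 32, len 4
add 3: shortest ending here [12, 8, 7, 3] sum 30, len 4
add 6: shortest ending here [12, 8, 7, 3, 6] sum 36, len 5
add 2: shortest ending here [12, 8, 7, 3, 6, 2] sum 38, len 6
add 8: shortest ending here [8, 7, 3, 6, 2, 8] sum 34, len 6
add 1: shortest ending here [8, 7, 3, 6, 2, 8, 1] sum 35, len 7
add 1: shortest ending here [7, 3, 6, 2, 8, 1, 1] sum 28, len 7
Shortest qualifying length: 4.

4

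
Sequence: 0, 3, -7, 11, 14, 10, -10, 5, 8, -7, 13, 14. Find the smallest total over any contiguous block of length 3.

-4

0 3 -7 → sum -4
3 -7 11 → sum 7
-7 11 14 → sum 18
11 14 10 → sum 35
14 10 -10 → sum 14
10 -10 5 → sum 5
-10 5 8 → sum 3
5 8 -7 → sum 6
8 -7 13 → sum 14
-7 13 14 → sum 20
Smallest of these is -4.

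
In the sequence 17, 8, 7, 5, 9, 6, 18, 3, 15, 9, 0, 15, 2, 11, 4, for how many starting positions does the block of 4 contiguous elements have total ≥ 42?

2

17 8 7 5 → sum 37
8 7 5 9 → sum 29
7 5 9 6 → sum 27
5 9 6 18 → sum 38
9 6 18 3 → sum 36
6 18 3 15 → sum 42  ≥ 42 ✓
18 3 15 9 → sum 45  ≥ 42 ✓
3 15 9 0 → sum 27
15 9 0 15 → sum 39
9 0 15 2 → sum 26
0 15 2 11 → sum 28
15 2 11 4 → sum 32
2 windows satisfy the condition.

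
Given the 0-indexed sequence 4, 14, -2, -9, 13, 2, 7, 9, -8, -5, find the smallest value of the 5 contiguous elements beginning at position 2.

Elements at indices 2..6: -2, -9, 13, 2, 7
min(-2, -9, 13, 2, 7) = -9

-9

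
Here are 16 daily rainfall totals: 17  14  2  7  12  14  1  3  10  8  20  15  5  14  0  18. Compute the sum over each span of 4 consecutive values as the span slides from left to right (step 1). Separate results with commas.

Sliding a size-4 window across the 16 values:
17 14 2 7 → sum 40
14 2 7 12 → sum 35
2 7 12 14 → sum 35
7 12 14 1 → sum 34
12 14 1 3 → sum 30
14 1 3 10 → sum 28
1 3 10 8 → sum 22
3 10 8 20 → sum 41
10 8 20 15 → sum 53
8 20 15 5 → sum 48
20 15 5 14 → sum 54
15 5 14 0 → sum 34
5 14 0 18 → sum 37

40, 35, 35, 34, 30, 28, 22, 41, 53, 48, 54, 34, 37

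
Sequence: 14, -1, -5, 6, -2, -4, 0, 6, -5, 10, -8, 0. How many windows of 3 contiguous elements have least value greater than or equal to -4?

(14, -1, -5) → min -5
(-1, -5, 6) → min -5
(-5, 6, -2) → min -5
(6, -2, -4) → min -4  ≥ -4 ✓
(-2, -4, 0) → min -4  ≥ -4 ✓
(-4, 0, 6) → min -4  ≥ -4 ✓
(0, 6, -5) → min -5
(6, -5, 10) → min -5
(-5, 10, -8) → min -8
(10, -8, 0) → min -8
3 windows satisfy the condition.

3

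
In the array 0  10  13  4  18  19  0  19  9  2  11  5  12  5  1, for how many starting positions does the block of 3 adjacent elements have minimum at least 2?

8

(0, 10, 13) → min 0
(10, 13, 4) → min 4  ≥ 2 ✓
(13, 4, 18) → min 4  ≥ 2 ✓
(4, 18, 19) → min 4  ≥ 2 ✓
(18, 19, 0) → min 0
(19, 0, 19) → min 0
(0, 19, 9) → min 0
(19, 9, 2) → min 2  ≥ 2 ✓
(9, 2, 11) → min 2  ≥ 2 ✓
(2, 11, 5) → min 2  ≥ 2 ✓
(11, 5, 12) → min 5  ≥ 2 ✓
(5, 12, 5) → min 5  ≥ 2 ✓
(12, 5, 1) → min 1
8 windows satisfy the condition.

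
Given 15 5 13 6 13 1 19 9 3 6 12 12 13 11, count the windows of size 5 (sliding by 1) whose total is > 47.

5

[15, 5, 13, 6, 13] → sum 52  > 47 ✓
[5, 13, 6, 13, 1] → sum 38
[13, 6, 13, 1, 19] → sum 52  > 47 ✓
[6, 13, 1, 19, 9] → sum 48  > 47 ✓
[13, 1, 19, 9, 3] → sum 45
[1, 19, 9, 3, 6] → sum 38
[19, 9, 3, 6, 12] → sum 49  > 47 ✓
[9, 3, 6, 12, 12] → sum 42
[3, 6, 12, 12, 13] → sum 46
[6, 12, 12, 13, 11] → sum 54  > 47 ✓
5 windows satisfy the condition.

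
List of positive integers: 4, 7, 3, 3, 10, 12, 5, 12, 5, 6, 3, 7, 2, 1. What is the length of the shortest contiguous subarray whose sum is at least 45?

6

Extend right; whenever the sum reaches 45, record the length and shrink from the left:
add 4: running sum 4 < 45
add 7: running sum 11 < 45
add 3: running sum 14 < 45
add 3: running sum 17 < 45
add 10: running sum 27 < 45
add 12: running sum 39 < 45
add 5: running sum 44 < 45
end 7: [3, 3, 10, 12, 5, 12] sum 45, len 6
end 8: [3, 10, 12, 5, 12, 5] sum 47, len 6
end 9: [10, 12, 5, 12, 5, 6] sum 50, len 6
end 10: [10, 12, 5, 12, 5, 6, 3] sum 53, len 7
end 11: [12, 5, 12, 5, 6, 3, 7] sum 50, len 7
end 12: [12, 5, 12, 5, 6, 3, 7, 2] sum 52, len 8
end 13: [12, 5, 12, 5, 6, 3, 7, 2, 1] sum 53, len 9
Shortest qualifying length: 6.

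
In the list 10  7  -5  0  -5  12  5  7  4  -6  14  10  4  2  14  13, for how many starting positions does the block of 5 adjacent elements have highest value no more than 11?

1

10 7 -5 0 -5 → max 10  ≤ 11 ✓
7 -5 0 -5 12 → max 12
-5 0 -5 12 5 → max 12
0 -5 12 5 7 → max 12
-5 12 5 7 4 → max 12
12 5 7 4 -6 → max 12
5 7 4 -6 14 → max 14
7 4 -6 14 10 → max 14
4 -6 14 10 4 → max 14
-6 14 10 4 2 → max 14
14 10 4 2 14 → max 14
10 4 2 14 13 → max 14
1 window satisfy the condition.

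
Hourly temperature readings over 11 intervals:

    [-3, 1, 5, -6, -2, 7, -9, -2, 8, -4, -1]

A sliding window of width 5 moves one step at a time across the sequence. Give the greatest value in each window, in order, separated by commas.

Sliding a size-5 window across the 11 values:
-3 1 5 -6 -2 → max 5
1 5 -6 -2 7 → max 7
5 -6 -2 7 -9 → max 7
-6 -2 7 -9 -2 → max 7
-2 7 -9 -2 8 → max 8
7 -9 -2 8 -4 → max 8
-9 -2 8 -4 -1 → max 8

5, 7, 7, 7, 8, 8, 8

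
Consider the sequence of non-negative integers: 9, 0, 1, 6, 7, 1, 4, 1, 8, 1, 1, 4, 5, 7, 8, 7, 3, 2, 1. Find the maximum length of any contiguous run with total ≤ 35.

11

Extend to the right; shrink from the left whenever the sum exceeds 35:
add 9: [9] sum 9, len 1
add 0: [9, 0] sum 9, len 2
add 1: [9, 0, 1] sum 10, len 3
add 6: [9, 0, 1, 6] sum 16, len 4
add 7: [9, 0, 1, 6, 7] sum 23, len 5
add 1: [9, 0, 1, 6, 7, 1] sum 24, len 6
add 4: [9, 0, 1, 6, 7, 1, 4] sum 28, len 7
add 1: [9, 0, 1, 6, 7, 1, 4, 1] sum 29, len 8
add 8: [0, 1, 6, 7, 1, 4, 1, 8] sum 28, len 8
add 1: [0, 1, 6, 7, 1, 4, 1, 8, 1] sum 29, len 9
add 1: [0, 1, 6, 7, 1, 4, 1, 8, 1, 1] sum 30, len 10
add 4: [0, 1, 6, 7, 1, 4, 1, 8, 1, 1, 4] sum 34, len 11
add 5: [7, 1, 4, 1, 8, 1, 1, 4, 5] sum 32, len 9
add 7: [1, 4, 1, 8, 1, 1, 4, 5, 7] sum 32, len 9
add 8: [1, 8, 1, 1, 4, 5, 7, 8] sum 35, len 8
add 7: [1, 1, 4, 5, 7, 8, 7] sum 33, len 7
add 3: [1, 4, 5, 7, 8, 7, 3] sum 35, len 7
add 2: [5, 7, 8, 7, 3, 2] sum 32, len 6
add 1: [5, 7, 8, 7, 3, 2, 1] sum 33, len 7
Longest length seen: 11.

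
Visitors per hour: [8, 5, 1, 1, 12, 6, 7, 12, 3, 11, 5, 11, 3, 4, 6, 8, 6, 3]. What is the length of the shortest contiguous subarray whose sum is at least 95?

14

Extend right; whenever the sum reaches 95, record the length and shrink from the left:
add 8: running sum 8 < 95
add 5: running sum 13 < 95
add 1: running sum 14 < 95
add 1: running sum 15 < 95
add 12: running sum 27 < 95
add 6: running sum 33 < 95
add 7: running sum 40 < 95
add 12: running sum 52 < 95
add 3: running sum 55 < 95
add 11: running sum 66 < 95
add 5: running sum 71 < 95
add 11: running sum 82 < 95
add 3: running sum 85 < 95
add 4: running sum 89 < 95
end 14: [8, 5, 1, 1, 12, 6, 7, 12, 3, 11, 5, 11, 3, 4, 6] sum 95, len 15
end 15: [5, 1, 1, 12, 6, 7, 12, 3, 11, 5, 11, 3, 4, 6, 8] sum 95, len 15
end 16: [1, 12, 6, 7, 12, 3, 11, 5, 11, 3, 4, 6, 8, 6] sum 95, len 14
end 17: [12, 6, 7, 12, 3, 11, 5, 11, 3, 4, 6, 8, 6, 3] sum 97, len 14
Shortest qualifying length: 14.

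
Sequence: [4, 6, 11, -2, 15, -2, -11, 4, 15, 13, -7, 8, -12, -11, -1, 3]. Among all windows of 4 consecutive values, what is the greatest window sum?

30

(4, 6, 11, -2) → sum 19
(6, 11, -2, 15) → sum 30
(11, -2, 15, -2) → sum 22
(-2, 15, -2, -11) → sum 0
(15, -2, -11, 4) → sum 6
(-2, -11, 4, 15) → sum 6
(-11, 4, 15, 13) → sum 21
(4, 15, 13, -7) → sum 25
(15, 13, -7, 8) → sum 29
(13, -7, 8, -12) → sum 2
(-7, 8, -12, -11) → sum -22
(8, -12, -11, -1) → sum -16
(-12, -11, -1, 3) → sum -21
Greatest of these is 30.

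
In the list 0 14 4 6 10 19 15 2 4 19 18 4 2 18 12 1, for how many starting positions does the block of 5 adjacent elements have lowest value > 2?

[0, 14, 4, 6, 10] → min 0
[14, 4, 6, 10, 19] → min 4  > 2 ✓
[4, 6, 10, 19, 15] → min 4  > 2 ✓
[6, 10, 19, 15, 2] → min 2
[10, 19, 15, 2, 4] → min 2
[19, 15, 2, 4, 19] → min 2
[15, 2, 4, 19, 18] → min 2
[2, 4, 19, 18, 4] → min 2
[4, 19, 18, 4, 2] → min 2
[19, 18, 4, 2, 18] → min 2
[18, 4, 2, 18, 12] → min 2
[4, 2, 18, 12, 1] → min 1
2 windows satisfy the condition.

2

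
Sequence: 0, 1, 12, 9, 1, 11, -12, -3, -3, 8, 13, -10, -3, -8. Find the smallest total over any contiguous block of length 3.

-21

0 1 12 → sum 13
1 12 9 → sum 22
12 9 1 → sum 22
9 1 11 → sum 21
1 11 -12 → sum 0
11 -12 -3 → sum -4
-12 -3 -3 → sum -18
-3 -3 8 → sum 2
-3 8 13 → sum 18
8 13 -10 → sum 11
13 -10 -3 → sum 0
-10 -3 -8 → sum -21
Smallest of these is -21.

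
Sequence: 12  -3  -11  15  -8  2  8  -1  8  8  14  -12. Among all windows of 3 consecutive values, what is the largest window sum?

12 -3 -11 → sum -2
-3 -11 15 → sum 1
-11 15 -8 → sum -4
15 -8 2 → sum 9
-8 2 8 → sum 2
2 8 -1 → sum 9
8 -1 8 → sum 15
-1 8 8 → sum 15
8 8 14 → sum 30
8 14 -12 → sum 10
Largest of these is 30.

30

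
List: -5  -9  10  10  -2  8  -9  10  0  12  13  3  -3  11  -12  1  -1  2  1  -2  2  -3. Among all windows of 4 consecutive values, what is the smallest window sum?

(-5, -9, 10, 10) → sum 6
(-9, 10, 10, -2) → sum 9
(10, 10, -2, 8) → sum 26
(10, -2, 8, -9) → sum 7
(-2, 8, -9, 10) → sum 7
(8, -9, 10, 0) → sum 9
(-9, 10, 0, 12) → sum 13
(10, 0, 12, 13) → sum 35
(0, 12, 13, 3) → sum 28
(12, 13, 3, -3) → sum 25
(13, 3, -3, 11) → sum 24
(3, -3, 11, -12) → sum -1
(-3, 11, -12, 1) → sum -3
(11, -12, 1, -1) → sum -1
(-12, 1, -1, 2) → sum -10
(1, -1, 2, 1) → sum 3
(-1, 2, 1, -2) → sum 0
(2, 1, -2, 2) → sum 3
(1, -2, 2, -3) → sum -2
Smallest of these is -10.

-10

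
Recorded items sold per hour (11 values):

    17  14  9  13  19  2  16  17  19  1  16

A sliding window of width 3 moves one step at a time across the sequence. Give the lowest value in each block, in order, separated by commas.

(17, 14, 9) → min 9
(14, 9, 13) → min 9
(9, 13, 19) → min 9
(13, 19, 2) → min 2
(19, 2, 16) → min 2
(2, 16, 17) → min 2
(16, 17, 19) → min 16
(17, 19, 1) → min 1
(19, 1, 16) → min 1

9, 9, 9, 2, 2, 2, 16, 1, 1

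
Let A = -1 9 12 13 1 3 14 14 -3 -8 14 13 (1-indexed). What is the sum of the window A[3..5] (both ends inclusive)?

Elements at indices 3..5: 12, 13, 1
sum(12, 13, 1) = 26

26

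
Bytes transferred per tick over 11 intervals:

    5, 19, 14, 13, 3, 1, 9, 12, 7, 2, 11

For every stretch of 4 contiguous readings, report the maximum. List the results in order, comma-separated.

(5, 19, 14, 13) → max 19
(19, 14, 13, 3) → max 19
(14, 13, 3, 1) → max 14
(13, 3, 1, 9) → max 13
(3, 1, 9, 12) → max 12
(1, 9, 12, 7) → max 12
(9, 12, 7, 2) → max 12
(12, 7, 2, 11) → max 12

19, 19, 14, 13, 12, 12, 12, 12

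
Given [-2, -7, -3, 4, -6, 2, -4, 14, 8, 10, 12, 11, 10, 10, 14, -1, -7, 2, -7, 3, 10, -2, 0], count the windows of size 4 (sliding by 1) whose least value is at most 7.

[-2, -7, -3, 4] → min -7  ≤ 7 ✓
[-7, -3, 4, -6] → min -7  ≤ 7 ✓
[-3, 4, -6, 2] → min -6  ≤ 7 ✓
[4, -6, 2, -4] → min -6  ≤ 7 ✓
[-6, 2, -4, 14] → min -6  ≤ 7 ✓
[2, -4, 14, 8] → min -4  ≤ 7 ✓
[-4, 14, 8, 10] → min -4  ≤ 7 ✓
[14, 8, 10, 12] → min 8
[8, 10, 12, 11] → min 8
[10, 12, 11, 10] → min 10
[12, 11, 10, 10] → min 10
[11, 10, 10, 14] → min 10
[10, 10, 14, -1] → min -1  ≤ 7 ✓
[10, 14, -1, -7] → min -7  ≤ 7 ✓
[14, -1, -7, 2] → min -7  ≤ 7 ✓
[-1, -7, 2, -7] → min -7  ≤ 7 ✓
[-7, 2, -7, 3] → min -7  ≤ 7 ✓
[2, -7, 3, 10] → min -7  ≤ 7 ✓
[-7, 3, 10, -2] → min -7  ≤ 7 ✓
[3, 10, -2, 0] → min -2  ≤ 7 ✓
15 windows satisfy the condition.

15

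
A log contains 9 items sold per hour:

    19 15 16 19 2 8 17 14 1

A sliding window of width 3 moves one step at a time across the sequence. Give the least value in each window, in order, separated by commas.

15, 15, 2, 2, 2, 8, 1

[19, 15, 16] → min 15
[15, 16, 19] → min 15
[16, 19, 2] → min 2
[19, 2, 8] → min 2
[2, 8, 17] → min 2
[8, 17, 14] → min 8
[17, 14, 1] → min 1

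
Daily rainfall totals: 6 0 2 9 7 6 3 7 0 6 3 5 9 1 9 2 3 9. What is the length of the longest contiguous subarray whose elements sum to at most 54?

12

Extend to the right; shrink from the left whenever the sum exceeds 54:
[6] sum 6 len 1
[6, 0] sum 6 len 2
[6, 0, 2] sum 8 len 3
[6, 0, 2, 9] sum 17 len 4
[6, 0, 2, 9, 7] sum 24 len 5
[6, 0, 2, 9, 7, 6] sum 30 len 6
[6, 0, 2, 9, 7, 6, 3] sum 33 len 7
[6, 0, 2, 9, 7, 6, 3, 7] sum 40 len 8
[6, 0, 2, 9, 7, 6, 3, 7, 0] sum 40 len 9
[6, 0, 2, 9, 7, 6, 3, 7, 0, 6] sum 46 len 10
[6, 0, 2, 9, 7, 6, 3, 7, 0, 6, 3] sum 49 len 11
[6, 0, 2, 9, 7, 6, 3, 7, 0, 6, 3, 5] sum 54 len 12
[7, 6, 3, 7, 0, 6, 3, 5, 9] sum 46 len 9
[7, 6, 3, 7, 0, 6, 3, 5, 9, 1] sum 47 len 10
[6, 3, 7, 0, 6, 3, 5, 9, 1, 9] sum 49 len 10
[6, 3, 7, 0, 6, 3, 5, 9, 1, 9, 2] sum 51 len 11
[6, 3, 7, 0, 6, 3, 5, 9, 1, 9, 2, 3] sum 54 len 12
[7, 0, 6, 3, 5, 9, 1, 9, 2, 3, 9] sum 54 len 11
Longest length seen: 12.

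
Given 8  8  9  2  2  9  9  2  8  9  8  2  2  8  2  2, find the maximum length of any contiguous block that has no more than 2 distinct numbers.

[8] 1 distinct, len 1
[8, 8] 1 distinct, len 2
[8, 8, 9] 2 distinct, len 3
[9, 2] 2 distinct, len 2
[9, 2, 2] 2 distinct, len 3
[9, 2, 2, 9] 2 distinct, len 4
[9, 2, 2, 9, 9] 2 distinct, len 5
[9, 2, 2, 9, 9, 2] 2 distinct, len 6
[2, 8] 2 distinct, len 2
[8, 9] 2 distinct, len 2
[8, 9, 8] 2 distinct, len 3
[8, 2] 2 distinct, len 2
[8, 2, 2] 2 distinct, len 3
[8, 2, 2, 8] 2 distinct, len 4
[8, 2, 2, 8, 2] 2 distinct, len 5
[8, 2, 2, 8, 2, 2] 2 distinct, len 6
Longest length with ≤2 distinct: 6.

6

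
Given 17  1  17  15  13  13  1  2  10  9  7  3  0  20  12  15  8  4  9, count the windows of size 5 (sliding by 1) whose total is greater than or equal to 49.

17 1 17 15 13 → sum 63  ≥ 49 ✓
1 17 15 13 13 → sum 59  ≥ 49 ✓
17 15 13 13 1 → sum 59  ≥ 49 ✓
15 13 13 1 2 → sum 44
13 13 1 2 10 → sum 39
13 1 2 10 9 → sum 35
1 2 10 9 7 → sum 29
2 10 9 7 3 → sum 31
10 9 7 3 0 → sum 29
9 7 3 0 20 → sum 39
7 3 0 20 12 → sum 42
3 0 20 12 15 → sum 50  ≥ 49 ✓
0 20 12 15 8 → sum 55  ≥ 49 ✓
20 12 15 8 4 → sum 59  ≥ 49 ✓
12 15 8 4 9 → sum 48
6 windows satisfy the condition.

6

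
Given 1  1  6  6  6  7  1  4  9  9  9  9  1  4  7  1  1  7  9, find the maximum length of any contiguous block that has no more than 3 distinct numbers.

8

[1] 1 distinct, len 1
[1, 1] 1 distinct, len 2
[1, 1, 6] 2 distinct, len 3
[1, 1, 6, 6] 2 distinct, len 4
[1, 1, 6, 6, 6] 2 distinct, len 5
[1, 1, 6, 6, 6, 7] 3 distinct, len 6
[1, 1, 6, 6, 6, 7, 1] 3 distinct, len 7
[7, 1, 4] 3 distinct, len 3
[1, 4, 9] 3 distinct, len 3
[1, 4, 9, 9] 3 distinct, len 4
[1, 4, 9, 9, 9] 3 distinct, len 5
[1, 4, 9, 9, 9, 9] 3 distinct, len 6
[1, 4, 9, 9, 9, 9, 1] 3 distinct, len 7
[1, 4, 9, 9, 9, 9, 1, 4] 3 distinct, len 8
[1, 4, 7] 3 distinct, len 3
[1, 4, 7, 1] 3 distinct, len 4
[1, 4, 7, 1, 1] 3 distinct, len 5
[1, 4, 7, 1, 1, 7] 3 distinct, len 6
[7, 1, 1, 7, 9] 3 distinct, len 5
Longest length with ≤3 distinct: 8.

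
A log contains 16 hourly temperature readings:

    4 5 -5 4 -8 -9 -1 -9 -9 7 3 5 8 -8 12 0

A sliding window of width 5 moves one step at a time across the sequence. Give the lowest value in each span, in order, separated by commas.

[4, 5, -5, 4, -8] → min -8
[5, -5, 4, -8, -9] → min -9
[-5, 4, -8, -9, -1] → min -9
[4, -8, -9, -1, -9] → min -9
[-8, -9, -1, -9, -9] → min -9
[-9, -1, -9, -9, 7] → min -9
[-1, -9, -9, 7, 3] → min -9
[-9, -9, 7, 3, 5] → min -9
[-9, 7, 3, 5, 8] → min -9
[7, 3, 5, 8, -8] → min -8
[3, 5, 8, -8, 12] → min -8
[5, 8, -8, 12, 0] → min -8

-8, -9, -9, -9, -9, -9, -9, -9, -9, -8, -8, -8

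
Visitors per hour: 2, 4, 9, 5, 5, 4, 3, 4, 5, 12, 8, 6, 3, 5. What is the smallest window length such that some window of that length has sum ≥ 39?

add 2: running sum 2 < 39
add 4: running sum 6 < 39
add 9: running sum 15 < 39
add 5: running sum 20 < 39
add 5: running sum 25 < 39
add 4: running sum 29 < 39
add 3: running sum 32 < 39
add 4: running sum 36 < 39
add 5: shortest ending here [4, 9, 5, 5, 4, 3, 4, 5] sum 39, len 8
add 12: shortest ending here [9, 5, 5, 4, 3, 4, 5, 12] sum 47, len 8
add 8: shortest ending here [5, 4, 3, 4, 5, 12, 8] sum 41, len 7
add 6: shortest ending here [4, 3, 4, 5, 12, 8, 6] sum 42, len 7
add 3: shortest ending here [3, 4, 5, 12, 8, 6, 3] sum 41, len 7
add 5: shortest ending here [5, 12, 8, 6, 3, 5] sum 39, len 6
Shortest qualifying length: 6.

6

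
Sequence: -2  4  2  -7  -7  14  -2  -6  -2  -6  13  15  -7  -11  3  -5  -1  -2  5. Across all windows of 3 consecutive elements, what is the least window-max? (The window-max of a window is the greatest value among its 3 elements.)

-2

[-2, 4, 2] → max 4
[4, 2, -7] → max 4
[2, -7, -7] → max 2
[-7, -7, 14] → max 14
[-7, 14, -2] → max 14
[14, -2, -6] → max 14
[-2, -6, -2] → max -2
[-6, -2, -6] → max -2
[-2, -6, 13] → max 13
[-6, 13, 15] → max 15
[13, 15, -7] → max 15
[15, -7, -11] → max 15
[-7, -11, 3] → max 3
[-11, 3, -5] → max 3
[3, -5, -1] → max 3
[-5, -1, -2] → max -1
[-1, -2, 5] → max 5
Least of these is -2.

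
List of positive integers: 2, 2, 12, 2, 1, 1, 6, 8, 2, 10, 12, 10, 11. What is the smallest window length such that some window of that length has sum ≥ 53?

6

add 2: running sum 2 < 53
add 2: running sum 4 < 53
add 12: running sum 16 < 53
add 2: running sum 18 < 53
add 1: running sum 19 < 53
add 1: running sum 20 < 53
add 6: running sum 26 < 53
add 8: running sum 34 < 53
add 2: running sum 36 < 53
add 10: running sum 46 < 53
add 12: shortest ending here [12, 2, 1, 1, 6, 8, 2, 10, 12] sum 54, len 9
add 10: shortest ending here [12, 2, 1, 1, 6, 8, 2, 10, 12, 10] sum 64, len 10
add 11: shortest ending here [8, 2, 10, 12, 10, 11] sum 53, len 6
Shortest qualifying length: 6.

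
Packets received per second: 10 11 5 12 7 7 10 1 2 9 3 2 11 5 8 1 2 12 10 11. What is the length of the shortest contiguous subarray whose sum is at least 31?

3

Extend right; whenever the sum reaches 31, record the length and shrink from the left:
add 10: running sum 10 < 31
add 11: running sum 21 < 31
add 5: running sum 26 < 31
add 12: shortest ending here [10, 11, 5, 12] sum 38, len 4
add 7: shortest ending here [11, 5, 12, 7] sum 35, len 4
add 7: shortest ending here [5, 12, 7, 7] sum 31, len 4
add 10: shortest ending here [12, 7, 7, 10] sum 36, len 4
add 1: shortest ending here [12, 7, 7, 10, 1] sum 37, len 5
add 2: shortest ending here [12, 7, 7, 10, 1, 2] sum 39, len 6
add 9: shortest ending here [7, 7, 10, 1, 2, 9] sum 36, len 6
add 3: shortest ending here [7, 10, 1, 2, 9, 3] sum 32, len 6
add 2: shortest ending here [7, 10, 1, 2, 9, 3, 2] sum 34, len 7
add 11: shortest ending here [10, 1, 2, 9, 3, 2, 11] sum 38, len 7
add 5: shortest ending here [2, 9, 3, 2, 11, 5] sum 32, len 6
add 8: shortest ending here [9, 3, 2, 11, 5, 8] sum 38, len 6
add 1: shortest ending here [9, 3, 2, 11, 5, 8, 1] sum 39, len 7
add 2: shortest ending here [3, 2, 11, 5, 8, 1, 2] sum 32, len 7
add 12: shortest ending here [11, 5, 8, 1, 2, 12] sum 39, len 6
add 10: shortest ending here [8, 1, 2, 12, 10] sum 33, len 5
add 11: shortest ending here [12, 10, 11] sum 33, len 3
Shortest qualifying length: 3.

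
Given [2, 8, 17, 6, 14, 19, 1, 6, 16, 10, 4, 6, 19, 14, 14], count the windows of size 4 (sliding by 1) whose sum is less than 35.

2 8 17 6 → sum 33  < 35 ✓
8 17 6 14 → sum 45
17 6 14 19 → sum 56
6 14 19 1 → sum 40
14 19 1 6 → sum 40
19 1 6 16 → sum 42
1 6 16 10 → sum 33  < 35 ✓
6 16 10 4 → sum 36
16 10 4 6 → sum 36
10 4 6 19 → sum 39
4 6 19 14 → sum 43
6 19 14 14 → sum 53
2 windows satisfy the condition.

2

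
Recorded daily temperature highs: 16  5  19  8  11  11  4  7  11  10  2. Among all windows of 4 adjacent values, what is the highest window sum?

49

[16, 5, 19, 8] → sum 48
[5, 19, 8, 11] → sum 43
[19, 8, 11, 11] → sum 49
[8, 11, 11, 4] → sum 34
[11, 11, 4, 7] → sum 33
[11, 4, 7, 11] → sum 33
[4, 7, 11, 10] → sum 32
[7, 11, 10, 2] → sum 30
Highest of these is 49.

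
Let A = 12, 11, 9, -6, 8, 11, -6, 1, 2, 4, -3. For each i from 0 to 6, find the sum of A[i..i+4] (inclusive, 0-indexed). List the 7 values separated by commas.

34, 33, 16, 8, 16, 12, -2

Sliding a size-5 window across the 11 values:
[12, 11, 9, -6, 8] → sum 34
[11, 9, -6, 8, 11] → sum 33
[9, -6, 8, 11, -6] → sum 16
[-6, 8, 11, -6, 1] → sum 8
[8, 11, -6, 1, 2] → sum 16
[11, -6, 1, 2, 4] → sum 12
[-6, 1, 2, 4, -3] → sum -2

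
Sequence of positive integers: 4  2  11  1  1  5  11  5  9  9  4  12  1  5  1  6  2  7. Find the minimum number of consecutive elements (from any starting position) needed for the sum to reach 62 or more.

add 4: running sum 4 < 62
add 2: running sum 6 < 62
add 11: running sum 17 < 62
add 1: running sum 18 < 62
add 1: running sum 19 < 62
add 5: running sum 24 < 62
add 11: running sum 35 < 62
add 5: running sum 40 < 62
add 9: running sum 49 < 62
add 9: running sum 58 < 62
add 4: shortest ending here [4, 2, 11, 1, 1, 5, 11, 5, 9, 9, 4] sum 62, len 11
add 12: shortest ending here [11, 1, 1, 5, 11, 5, 9, 9, 4, 12] sum 68, len 10
add 1: shortest ending here [11, 1, 1, 5, 11, 5, 9, 9, 4, 12, 1] sum 69, len 11
add 5: shortest ending here [1, 5, 11, 5, 9, 9, 4, 12, 1, 5] sum 62, len 10
add 1: shortest ending here [5, 11, 5, 9, 9, 4, 12, 1, 5, 1] sum 62, len 10
add 6: shortest ending here [11, 5, 9, 9, 4, 12, 1, 5, 1, 6] sum 63, len 10
add 2: shortest ending here [11, 5, 9, 9, 4, 12, 1, 5, 1, 6, 2] sum 65, len 11
add 7: shortest ending here [11, 5, 9, 9, 4, 12, 1, 5, 1, 6, 2, 7] sum 72, len 12
Shortest qualifying length: 10.

10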